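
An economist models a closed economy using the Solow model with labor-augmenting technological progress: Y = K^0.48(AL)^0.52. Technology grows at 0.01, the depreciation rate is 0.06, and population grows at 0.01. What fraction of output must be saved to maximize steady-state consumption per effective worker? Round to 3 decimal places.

s_gold = 0.480

Break-even investment rate: n + g + δ = 0.01 + 0.01 + 0.06 = 0.08.
At the golden rule MPK = n+g+δ, and in any Cobb-Douglas steady state s = (n+g+δ)·k/y = MPK·k/y = capital's share 0.48.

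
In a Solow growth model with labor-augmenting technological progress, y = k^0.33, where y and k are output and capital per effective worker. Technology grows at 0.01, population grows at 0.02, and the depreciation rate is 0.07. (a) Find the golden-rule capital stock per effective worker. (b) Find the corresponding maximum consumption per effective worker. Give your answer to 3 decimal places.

(a) k_gold ≈ 5.942; (b) c_gold ≈ 1.206

n + g + δ = 0.02 + 0.01 + 0.07 = 0.1.
Maximizing c = f(k) − (n+g+δ)·k gives f'(k) = n+g+δ, i.e. 0.33·k^(0.33−1) = 0.1, so k_gold = (0.33/0.1)^(1/0.67) ≈ 5.9416.
y_gold = 5.9416^0.33 ≈ 1.8005; c_gold = y_gold − 0.1·k_gold ≈ 1.2063.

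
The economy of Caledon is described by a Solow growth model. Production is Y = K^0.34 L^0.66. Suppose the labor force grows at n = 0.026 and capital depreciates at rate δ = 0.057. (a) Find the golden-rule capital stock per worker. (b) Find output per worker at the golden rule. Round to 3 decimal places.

Capital per worker breaks even when investment replaces (n + δ)·k; here n + δ = 0.083.
Setting f'(k) = n+δ gives 0.34·k^(0.34−1) = 0.083, hence k_gold = (0.34/0.083)^(1/0.66) ≈ 8.4699.
y_gold = 8.4699^0.34 ≈ 2.0677.

(a) k_gold ≈ 8.470; (b) y_gold ≈ 2.068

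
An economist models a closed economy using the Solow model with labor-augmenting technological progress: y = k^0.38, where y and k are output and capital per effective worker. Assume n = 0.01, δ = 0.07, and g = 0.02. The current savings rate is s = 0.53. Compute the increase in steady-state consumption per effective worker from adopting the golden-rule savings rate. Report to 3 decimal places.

Δc ≈ 0.099

Capital per effective worker breaks even when investment replaces (n + g + δ)·k; here n + g + δ = 0.1.
Current steady state (s = 0.53): k* = (0.53/0.1)^(1/0.62) ≈ 14.7295, y* = 14.7295^0.38 ≈ 2.7791, c* = (1−0.53)·2.7791 ≈ 1.3062.
Setting f'(k) = n+g+δ gives 0.38·k^(0.38−1) = 0.1, hence k_gold = (0.38/0.1)^(1/0.62) ≈ 8.6126.
y_gold = 8.6126^0.38 ≈ 2.2665, c_gold = y_gold − 0.1·k_gold ≈ 1.4052.
Gain: Δc = 1.4052 − 1.3062 ≈ 0.0990.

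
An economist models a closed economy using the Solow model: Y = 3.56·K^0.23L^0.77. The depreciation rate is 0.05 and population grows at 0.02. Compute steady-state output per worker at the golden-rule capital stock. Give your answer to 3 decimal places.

Capital per worker breaks even when investment replaces (n + δ)·k; here n + δ = 0.07.
Maximizing c = f(k) − (n+δ)·k gives f'(k) = n+δ, i.e. 0.23·3.56·k^(0.23−1) = 0.07, so k_gold = (0.23·3.56/0.07)^(1/0.77) ≈ 24.3847.
Output: y_gold = 3.56·k_gold^0.23 = 3.56·24.3847^0.23 ≈ 7.4214.

y_gold ≈ 7.421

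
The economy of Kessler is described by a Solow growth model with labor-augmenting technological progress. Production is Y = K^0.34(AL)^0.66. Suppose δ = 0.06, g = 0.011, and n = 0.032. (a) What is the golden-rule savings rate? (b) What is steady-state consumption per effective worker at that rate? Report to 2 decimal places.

Break-even investment rate: n + g + δ = 0.032 + 0.011 + 0.06 = 0.103.
For Cobb-Douglas, s_gold equals capital's share: s_gold = 0.34.
Setting f'(k) = n+g+δ gives 0.34·k^(0.34−1) = 0.103, hence k_gold = (0.34/0.103)^(1/0.66) ≈ 6.1069.
y_gold = 6.1069^0.34 ≈ 1.8500; c_gold = (1−0.34)·y_gold ≈ 1.2210.

(a) s_gold = 0.34; (b) c_gold ≈ 1.22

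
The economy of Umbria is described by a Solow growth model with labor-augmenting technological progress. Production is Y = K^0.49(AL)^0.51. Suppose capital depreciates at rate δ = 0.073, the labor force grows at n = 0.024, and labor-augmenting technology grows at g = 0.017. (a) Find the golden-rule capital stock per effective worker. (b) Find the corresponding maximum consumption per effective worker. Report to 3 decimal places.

The effective depreciation rate is n + g + δ = 0.024 + 0.017 + 0.073 = 0.114.
Maximizing c = f(k) − (n+g+δ)·k gives f'(k) = n+g+δ, i.e. 0.49·k^(0.49−1) = 0.114, so k_gold = (0.49/0.114)^(1/0.51) ≈ 17.4481.
y_gold = 17.4481^0.49 ≈ 4.0593; c_gold = y_gold − 0.114·k_gold ≈ 2.0703.

(a) k_gold ≈ 17.448; (b) c_gold ≈ 2.070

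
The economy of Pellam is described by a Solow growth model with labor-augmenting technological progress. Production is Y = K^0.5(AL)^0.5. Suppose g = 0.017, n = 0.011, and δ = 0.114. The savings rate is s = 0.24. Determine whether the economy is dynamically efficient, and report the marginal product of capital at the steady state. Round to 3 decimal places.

n + g + δ = 0.011 + 0.017 + 0.114 = 0.142.
Steady-state k*: s·k^0.5 = 0.142·k gives k* = (0.24/0.142)^(1/0.5) ≈ 2.8566.
MPK = 0.5·2.8566^(-0.5) ≈ 0.2958.
MPK > n+g+δ = 0.142, so the economy is dynamically efficient (under-saving).

dynamically efficient; MPK ≈ 0.296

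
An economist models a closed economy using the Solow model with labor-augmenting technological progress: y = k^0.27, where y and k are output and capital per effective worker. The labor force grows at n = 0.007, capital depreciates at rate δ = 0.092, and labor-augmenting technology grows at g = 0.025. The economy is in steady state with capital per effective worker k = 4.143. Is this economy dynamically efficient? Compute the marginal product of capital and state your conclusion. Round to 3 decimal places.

The effective depreciation rate is n + g + δ = 0.007 + 0.025 + 0.092 = 0.124.
MPK = 0.27·k^(0.27−1) = 0.27·4.143^(-0.73) ≈ 0.0957.
MPK < 0.124, so the economy is dynamically inefficient (over-saving).

dynamically inefficient; MPK ≈ 0.096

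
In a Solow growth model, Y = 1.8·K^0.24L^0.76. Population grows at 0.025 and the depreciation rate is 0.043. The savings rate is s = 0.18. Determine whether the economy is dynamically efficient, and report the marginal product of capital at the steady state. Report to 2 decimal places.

Capital per worker breaks even when investment replaces (n + δ)·k; here n + δ = 0.068.
Steady-state k*: s·A·k^0.24 = 0.068·k gives k* = (0.18·1.8/0.068)^(1/0.76) ≈ 7.8010.
MPK = 0.24·1.8·7.8010^(-0.76) ≈ 0.0907.
MPK > n+δ = 0.068, so the economy is dynamically efficient (under-saving).

dynamically efficient; MPK ≈ 0.09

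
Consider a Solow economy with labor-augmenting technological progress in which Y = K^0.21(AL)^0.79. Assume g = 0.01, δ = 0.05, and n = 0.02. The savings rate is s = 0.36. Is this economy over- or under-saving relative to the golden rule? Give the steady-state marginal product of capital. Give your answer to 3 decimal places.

Break-even investment rate: n + g + δ = 0.02 + 0.01 + 0.05 = 0.08.
Steady-state k*: s·k^0.21 = 0.08·k gives k* = (0.36/0.08)^(1/0.79) ≈ 6.7120.
MPK = 0.21·6.7120^(-0.79) ≈ 0.0467.
MPK < n+g+δ = 0.08, so the economy is dynamically inefficient (over-saving).

over-saving; MPK ≈ 0.047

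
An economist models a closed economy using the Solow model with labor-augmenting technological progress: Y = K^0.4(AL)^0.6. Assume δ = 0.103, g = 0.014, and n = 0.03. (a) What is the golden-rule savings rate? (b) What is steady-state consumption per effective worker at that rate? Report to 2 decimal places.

(a) s_gold = 0.40; (b) c_gold ≈ 1.17

n + g + δ = 0.03 + 0.014 + 0.103 = 0.147.
For Cobb-Douglas, s_gold equals capital's share: s_gold = 0.4.
Maximizing c = f(k) − (n+g+δ)·k gives f'(k) = n+g+δ, i.e. 0.4·k^(0.4−1) = 0.147, so k_gold = (0.4/0.147)^(1/0.6) ≈ 5.3036.
y_gold = 5.3036^0.4 ≈ 1.9491; c_gold = (1−0.4)·y_gold ≈ 1.1694.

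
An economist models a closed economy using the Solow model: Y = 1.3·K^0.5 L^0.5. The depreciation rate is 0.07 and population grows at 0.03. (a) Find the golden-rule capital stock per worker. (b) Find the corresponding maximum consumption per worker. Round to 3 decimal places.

(a) k_gold ≈ 42.250; (b) c_gold ≈ 4.225

Capital per worker breaks even when investment replaces (n + δ)·k; here n + δ = 0.1.
Setting f'(k) = n+δ gives 0.5·1.3·k^(0.5−1) = 0.1, hence k_gold = (0.5·1.3/0.1)^(1/0.5) ≈ 42.2500.
y_gold = 1.3·42.2500^0.5 ≈ 8.4500; c_gold = y_gold − 0.1·k_gold ≈ 4.2250.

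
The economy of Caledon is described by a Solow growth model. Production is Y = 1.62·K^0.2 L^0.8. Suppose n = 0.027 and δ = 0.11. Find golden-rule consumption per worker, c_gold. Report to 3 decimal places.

c_gold ≈ 1.607

The effective depreciation rate is n + δ = 0.027 + 0.11 = 0.137.
Maximizing c = f(k) − (n+δ)·k gives f'(k) = n+δ, i.e. 0.2·1.62·k^(0.2−1) = 0.137, so k_gold = (0.2·1.62/0.137)^(1/0.8) ≈ 2.9328.
y_gold = 1.62·2.9328^0.2 ≈ 2.0090.
c_gold = y_gold − (n+δ)·k_gold = 2.0090 − 0.137·2.9328 ≈ 1.6072.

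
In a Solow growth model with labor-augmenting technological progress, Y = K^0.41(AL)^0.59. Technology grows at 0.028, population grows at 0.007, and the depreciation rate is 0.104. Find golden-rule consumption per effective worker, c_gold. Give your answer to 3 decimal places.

The effective depreciation rate is n + g + δ = 0.007 + 0.028 + 0.104 = 0.139.
Golden rule sets MPK = n+g+δ: 0.41·k^(0.41−1) = 0.139, so k_gold = (0.41/0.139)^(1/0.59) ≈ 6.2549.
y_gold = 6.2549^0.41 ≈ 2.1206.
c_gold = y_gold − (n+g+δ)·k_gold = 2.1206 − 0.139·6.2549 ≈ 1.2511.

c_gold ≈ 1.251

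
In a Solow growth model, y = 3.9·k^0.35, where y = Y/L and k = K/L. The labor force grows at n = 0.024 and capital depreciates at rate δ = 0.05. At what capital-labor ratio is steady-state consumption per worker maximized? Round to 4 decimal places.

The effective depreciation rate is n + δ = 0.024 + 0.05 = 0.074.
Setting f'(k) = n+δ gives 0.35·3.9·k^(0.35−1) = 0.074, hence k_gold = (0.35·3.9/0.074)^(1/0.65) ≈ 88.6217.

k_gold ≈ 88.6217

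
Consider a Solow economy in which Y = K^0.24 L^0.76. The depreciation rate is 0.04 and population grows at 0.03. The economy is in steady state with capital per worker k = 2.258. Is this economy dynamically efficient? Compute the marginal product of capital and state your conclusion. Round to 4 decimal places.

Capital per worker breaks even when investment replaces (n + δ)·k; here n + δ = 0.07.
MPK = 0.24·k^(0.24−1) = 0.24·2.258^(-0.76) ≈ 0.1292.
MPK > 0.07, so the economy is dynamically efficient (under-saving).

dynamically efficient; MPK ≈ 0.1292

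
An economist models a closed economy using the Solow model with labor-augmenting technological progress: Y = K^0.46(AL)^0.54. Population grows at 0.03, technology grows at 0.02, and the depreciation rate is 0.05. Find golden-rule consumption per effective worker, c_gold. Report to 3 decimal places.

c_gold ≈ 1.981

Break-even investment rate: n + g + δ = 0.03 + 0.02 + 0.05 = 0.1.
Golden rule sets MPK = n+g+δ: 0.46·k^(0.46−1) = 0.1, so k_gold = (0.46/0.1)^(1/0.54) ≈ 16.8783.
y_gold = 16.8783^0.46 ≈ 3.6692.
c_gold = y_gold − (n+g+δ)·k_gold = 3.6692 − 0.1·16.8783 ≈ 1.9814.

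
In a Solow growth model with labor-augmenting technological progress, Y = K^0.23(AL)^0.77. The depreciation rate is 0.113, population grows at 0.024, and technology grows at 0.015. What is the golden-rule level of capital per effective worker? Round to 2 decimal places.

k_gold ≈ 1.71

Capital per effective worker breaks even when investment replaces (n + g + δ)·k; here n + g + δ = 0.152.
At the golden rule the marginal product of capital equals n+g+δ: 0.23·k^(0.23−1) = 0.152. Solving, k_gold = (0.23/0.152)^(1/0.77) ≈ 1.7124.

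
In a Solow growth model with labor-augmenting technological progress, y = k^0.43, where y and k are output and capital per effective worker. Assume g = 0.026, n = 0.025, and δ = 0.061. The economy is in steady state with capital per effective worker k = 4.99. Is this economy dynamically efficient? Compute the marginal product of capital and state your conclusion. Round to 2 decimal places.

n + g + δ = 0.025 + 0.026 + 0.061 = 0.112.
MPK = 0.43·k^(0.43−1) = 0.43·4.99^(-0.57) ≈ 0.1720.
MPK > 0.112, so the economy is dynamically efficient (under-saving).

dynamically efficient; MPK ≈ 0.17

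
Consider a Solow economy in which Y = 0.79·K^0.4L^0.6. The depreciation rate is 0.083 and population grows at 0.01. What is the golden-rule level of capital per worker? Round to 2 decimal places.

k_gold ≈ 7.68

The effective depreciation rate is n + δ = 0.01 + 0.083 = 0.093.
At the golden rule the marginal product of capital equals n+δ: 0.4·0.79·k^(0.4−1) = 0.093. Solving, k_gold = (0.4·0.79/0.093)^(1/0.6) ≈ 7.6796.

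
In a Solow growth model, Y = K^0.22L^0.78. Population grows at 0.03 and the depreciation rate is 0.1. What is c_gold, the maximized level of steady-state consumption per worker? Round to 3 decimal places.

c_gold ≈ 0.905

The effective depreciation rate is n + δ = 0.03 + 0.1 = 0.13.
At the golden rule the marginal product of capital equals n+δ: 0.22·k^(0.22−1) = 0.13. Solving, k_gold = (0.22/0.13)^(1/0.78) ≈ 1.9630.
y_gold = 1.9630^0.22 ≈ 1.1600.
c_gold = y_gold − (n+δ)·k_gold = 1.1600 − 0.13·1.9630 ≈ 0.9048.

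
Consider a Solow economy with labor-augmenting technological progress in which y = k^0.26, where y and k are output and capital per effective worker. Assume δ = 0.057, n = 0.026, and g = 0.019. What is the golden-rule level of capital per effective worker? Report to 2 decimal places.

k_gold ≈ 3.54

Capital per effective worker breaks even when investment replaces (n + g + δ)·k; here n + g + δ = 0.102.
Maximizing c = f(k) − (n+g+δ)·k gives f'(k) = n+g+δ, i.e. 0.26·k^(0.26−1) = 0.102, so k_gold = (0.26/0.102)^(1/0.74) ≈ 3.5412.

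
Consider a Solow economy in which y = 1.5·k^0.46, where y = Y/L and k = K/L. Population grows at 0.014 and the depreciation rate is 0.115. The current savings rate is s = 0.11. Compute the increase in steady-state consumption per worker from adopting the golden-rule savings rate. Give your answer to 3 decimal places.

Δc ≈ 1.733

Capital per worker breaks even when investment replaces (n + δ)·k; here n + δ = 0.129.
Current steady state (s = 0.11): k* = (0.11·1.5/0.129)^(1/0.54) ≈ 1.5774, y* = 1.5·1.5774^0.46 ≈ 1.8499, c* = (1−0.11)·1.8499 ≈ 1.6464.
Golden rule sets MPK = n+δ: 0.46·1.5·k^(0.46−1) = 0.129, so k_gold = (0.46·1.5/0.129)^(1/0.54) ≈ 22.3166.
y_gold = 1.5·22.3166^0.46 ≈ 6.2584, c_gold = y_gold − 0.129·k_gold ≈ 3.3795.
Gain: Δc = 3.3795 − 1.6464 ≈ 1.7331.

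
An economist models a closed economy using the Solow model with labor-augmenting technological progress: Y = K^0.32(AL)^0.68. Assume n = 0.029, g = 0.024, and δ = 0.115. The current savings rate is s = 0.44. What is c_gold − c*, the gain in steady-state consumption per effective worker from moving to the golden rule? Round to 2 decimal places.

Δc ≈ 0.04

Capital per effective worker breaks even when investment replaces (n + g + δ)·k; here n + g + δ = 0.168.
Current steady state (s = 0.44): k* = (0.44/0.168)^(1/0.68) ≈ 4.1202, y* = 4.1202^0.32 ≈ 1.5732, c* = (1−0.44)·1.5732 ≈ 0.8810.
At the golden rule the marginal product of capital equals n+g+δ: 0.32·k^(0.32−1) = 0.168. Solving, k_gold = (0.32/0.168)^(1/0.68) ≈ 2.5795.
y_gold = 2.5795^0.32 ≈ 1.3542, c_gold = y_gold − 0.168·k_gold ≈ 0.9209.
Gain: Δc = 0.9209 − 0.8810 ≈ 0.0399.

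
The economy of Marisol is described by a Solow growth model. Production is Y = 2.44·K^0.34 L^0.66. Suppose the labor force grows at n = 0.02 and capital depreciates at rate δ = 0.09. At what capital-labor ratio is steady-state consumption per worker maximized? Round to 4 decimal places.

k_gold ≈ 21.3555

Capital per worker breaks even when investment replaces (n + δ)·k; here n + δ = 0.11.
Setting f'(k) = n+δ gives 0.34·2.44·k^(0.34−1) = 0.11, hence k_gold = (0.34·2.44/0.11)^(1/0.66) ≈ 21.3555.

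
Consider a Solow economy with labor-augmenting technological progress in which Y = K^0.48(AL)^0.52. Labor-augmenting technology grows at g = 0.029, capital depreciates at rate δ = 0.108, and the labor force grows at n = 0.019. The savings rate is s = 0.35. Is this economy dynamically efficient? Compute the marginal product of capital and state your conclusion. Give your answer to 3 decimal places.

Capital per effective worker breaks even when investment replaces (n + g + δ)·k; here n + g + δ = 0.156.
Steady-state k*: s·k^0.48 = 0.156·k gives k* = (0.35/0.156)^(1/0.52) ≈ 4.7303.
MPK = 0.48·4.7303^(-0.52) ≈ 0.2139.
MPK > n+g+δ = 0.156, so the economy is dynamically efficient (under-saving).

dynamically efficient; MPK ≈ 0.214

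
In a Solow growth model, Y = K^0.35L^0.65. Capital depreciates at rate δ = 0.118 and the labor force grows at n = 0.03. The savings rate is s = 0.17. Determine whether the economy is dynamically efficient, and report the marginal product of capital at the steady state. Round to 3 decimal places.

dynamically efficient; MPK ≈ 0.305

Break-even investment rate: n + δ = 0.03 + 0.118 = 0.148.
Steady-state k*: s·k^0.35 = 0.148·k gives k* = (0.17/0.148)^(1/0.65) ≈ 1.2376.
MPK = 0.35·1.2376^(-0.65) ≈ 0.3047.
MPK > n+δ = 0.148, so the economy is dynamically efficient (under-saving).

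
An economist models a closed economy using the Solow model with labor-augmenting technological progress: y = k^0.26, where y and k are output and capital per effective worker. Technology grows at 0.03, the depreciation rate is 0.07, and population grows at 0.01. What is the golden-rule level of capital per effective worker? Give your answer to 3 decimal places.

The effective depreciation rate is n + g + δ = 0.01 + 0.03 + 0.07 = 0.11.
Setting f'(k) = n+g+δ gives 0.26·k^(0.26−1) = 0.11, hence k_gold = (0.26/0.11)^(1/0.74) ≈ 3.1977.

k_gold ≈ 3.198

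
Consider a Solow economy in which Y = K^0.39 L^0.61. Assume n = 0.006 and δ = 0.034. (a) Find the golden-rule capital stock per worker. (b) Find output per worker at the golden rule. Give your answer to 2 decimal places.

The effective depreciation rate is n + δ = 0.006 + 0.034 = 0.04.
At the golden rule the marginal product of capital equals n+δ: 0.39·k^(0.39−1) = 0.04. Solving, k_gold = (0.39/0.04)^(1/0.61) ≈ 41.8137.
y_gold = 41.8137^0.39 ≈ 4.2886.

(a) k_gold ≈ 41.81; (b) y_gold ≈ 4.29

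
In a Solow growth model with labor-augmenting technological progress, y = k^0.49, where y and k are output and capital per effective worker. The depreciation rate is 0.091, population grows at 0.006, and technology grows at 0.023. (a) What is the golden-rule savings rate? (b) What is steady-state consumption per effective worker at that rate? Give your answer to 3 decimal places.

(a) s_gold = 0.490; (b) c_gold ≈ 1.971

Capital per effective worker breaks even when investment replaces (n + g + δ)·k; here n + g + δ = 0.12.
For Cobb-Douglas, s_gold equals capital's share: s_gold = 0.49.
Setting f'(k) = n+g+δ gives 0.49·k^(0.49−1) = 0.12, hence k_gold = (0.49/0.12)^(1/0.51) ≈ 15.7786.
y_gold = 15.7786^0.49 ≈ 3.8641; c_gold = (1−0.49)·y_gold ≈ 1.9707.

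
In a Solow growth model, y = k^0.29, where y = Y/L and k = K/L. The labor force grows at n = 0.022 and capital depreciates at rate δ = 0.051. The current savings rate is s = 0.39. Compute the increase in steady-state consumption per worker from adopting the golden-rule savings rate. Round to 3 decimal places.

Break-even investment rate: n + δ = 0.022 + 0.051 = 0.073.
Current steady state (s = 0.39): k* = (0.39/0.073)^(1/0.71) ≈ 10.5923, y* = 10.5923^0.29 ≈ 1.9827, c* = (1−0.39)·1.9827 ≈ 1.2094.
At the golden rule the marginal product of capital equals n+δ: 0.29·k^(0.29−1) = 0.073. Solving, k_gold = (0.29/0.073)^(1/0.71) ≈ 6.9786.
y_gold = 6.9786^0.29 ≈ 1.7567, c_gold = y_gold − 0.073·k_gold ≈ 1.2472.
Gain: Δc = 1.2472 − 1.2094 ≈ 0.0378.

Δc ≈ 0.038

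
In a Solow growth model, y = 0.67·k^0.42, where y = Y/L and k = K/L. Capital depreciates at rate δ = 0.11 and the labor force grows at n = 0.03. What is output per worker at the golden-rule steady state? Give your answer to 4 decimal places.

y_gold ≈ 1.1108

n + δ = 0.03 + 0.11 = 0.14.
Maximizing c = f(k) − (n+δ)·k gives f'(k) = n+δ, i.e. 0.42·0.67·k^(0.42−1) = 0.14, so k_gold = (0.42·0.67/0.14)^(1/0.58) ≈ 3.3324.
Output: y_gold = 0.67·k_gold^0.42 = 0.67·3.3324^0.42 ≈ 1.1108.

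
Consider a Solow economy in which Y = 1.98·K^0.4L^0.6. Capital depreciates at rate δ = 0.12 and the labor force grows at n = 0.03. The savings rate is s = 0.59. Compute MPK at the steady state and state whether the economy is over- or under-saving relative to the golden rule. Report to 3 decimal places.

Break-even investment rate: n + δ = 0.03 + 0.12 = 0.15.
Steady-state k*: s·A·k^0.4 = 0.15·k gives k* = (0.59·1.98/0.15)^(1/0.6) ≈ 30.5992.
MPK = 0.4·1.98·30.5992^(-0.6) ≈ 0.1017.
MPK < n+δ = 0.15, so the economy is dynamically inefficient (over-saving).

over-saving; MPK ≈ 0.102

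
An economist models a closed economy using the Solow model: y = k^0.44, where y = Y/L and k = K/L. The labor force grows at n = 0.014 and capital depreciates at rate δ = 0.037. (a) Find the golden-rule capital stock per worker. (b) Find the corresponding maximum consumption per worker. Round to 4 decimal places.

(a) k_gold ≈ 46.9050; (b) c_gold ≈ 3.0446

n + δ = 0.014 + 0.037 = 0.051.
Maximizing c = f(k) − (n+δ)·k gives f'(k) = n+δ, i.e. 0.44·k^(0.44−1) = 0.051, so k_gold = (0.44/0.051)^(1/0.56) ≈ 46.9050.
y_gold = 46.9050^0.44 ≈ 5.4367; c_gold = y_gold − 0.051·k_gold ≈ 3.0446.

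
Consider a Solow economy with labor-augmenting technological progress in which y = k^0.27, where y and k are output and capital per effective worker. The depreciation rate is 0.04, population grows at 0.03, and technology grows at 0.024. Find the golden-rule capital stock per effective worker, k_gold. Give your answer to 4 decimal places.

k_gold ≈ 4.2435

Break-even investment rate: n + g + δ = 0.03 + 0.024 + 0.04 = 0.094.
Maximizing c = f(k) − (n+g+δ)·k gives f'(k) = n+g+δ, i.e. 0.27·k^(0.27−1) = 0.094, so k_gold = (0.27/0.094)^(1/0.73) ≈ 4.2435.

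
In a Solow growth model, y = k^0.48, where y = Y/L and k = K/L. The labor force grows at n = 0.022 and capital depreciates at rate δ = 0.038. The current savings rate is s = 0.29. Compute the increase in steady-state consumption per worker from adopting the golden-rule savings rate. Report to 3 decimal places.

Δc ≈ 0.505

The effective depreciation rate is n + δ = 0.022 + 0.038 = 0.06.
Current steady state (s = 0.29): k* = (0.29/0.06)^(1/0.52) ≈ 20.6947, y* = 20.6947^0.48 ≈ 4.2817, c* = (1−0.29)·4.2817 ≈ 3.0400.
Maximizing c = f(k) − (n+δ)·k gives f'(k) = n+δ, i.e. 0.48·k^(0.48−1) = 0.06, so k_gold = (0.48/0.06)^(1/0.52) ≈ 54.5395.
y_gold = 54.5395^0.48 ≈ 6.8174, c_gold = y_gold − 0.06·k_gold ≈ 3.5451.
Gain: Δc = 3.5451 − 3.0400 ≈ 0.5051.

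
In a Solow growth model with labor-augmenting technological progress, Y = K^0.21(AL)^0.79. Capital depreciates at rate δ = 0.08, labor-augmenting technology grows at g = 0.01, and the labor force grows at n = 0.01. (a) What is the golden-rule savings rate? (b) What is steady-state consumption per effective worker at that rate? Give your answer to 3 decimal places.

(a) s_gold = 0.210; (b) c_gold ≈ 0.962

n + g + δ = 0.01 + 0.01 + 0.08 = 0.1.
For Cobb-Douglas, s_gold equals capital's share: s_gold = 0.21.
At the golden rule the marginal product of capital equals n+g+δ: 0.21·k^(0.21−1) = 0.1. Solving, k_gold = (0.21/0.1)^(1/0.79) ≈ 2.5578.
y_gold = 2.5578^0.21 ≈ 1.2180; c_gold = (1−0.21)·y_gold ≈ 0.9622.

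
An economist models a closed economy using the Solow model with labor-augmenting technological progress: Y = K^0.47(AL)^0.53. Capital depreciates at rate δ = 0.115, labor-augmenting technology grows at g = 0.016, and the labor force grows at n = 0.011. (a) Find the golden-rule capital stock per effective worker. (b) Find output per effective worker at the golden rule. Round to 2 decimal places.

(a) k_gold ≈ 9.57; (b) y_gold ≈ 2.89

n + g + δ = 0.011 + 0.016 + 0.115 = 0.142.
Setting f'(k) = n+g+δ gives 0.47·k^(0.47−1) = 0.142, hence k_gold = (0.47/0.142)^(1/0.53) ≈ 9.5669.
y_gold = 9.5669^0.47 ≈ 2.8904.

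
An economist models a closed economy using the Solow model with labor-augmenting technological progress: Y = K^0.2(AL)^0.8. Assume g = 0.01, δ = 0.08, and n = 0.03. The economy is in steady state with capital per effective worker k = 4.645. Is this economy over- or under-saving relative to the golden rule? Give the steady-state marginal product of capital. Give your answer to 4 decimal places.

over-saving; MPK ≈ 0.0585

Capital per effective worker breaks even when investment replaces (n + g + δ)·k; here n + g + δ = 0.12.
MPK = 0.2·k^(0.2−1) = 0.2·4.645^(-0.8) ≈ 0.0585.
MPK < 0.12, so the economy is dynamically inefficient (over-saving).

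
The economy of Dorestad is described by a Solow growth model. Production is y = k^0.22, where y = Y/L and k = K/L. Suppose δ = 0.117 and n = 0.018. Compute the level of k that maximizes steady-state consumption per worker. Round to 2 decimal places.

k_gold ≈ 1.87

Break-even investment rate: n + δ = 0.018 + 0.117 = 0.135.
At the golden rule the marginal product of capital equals n+δ: 0.22·k^(0.22−1) = 0.135. Solving, k_gold = (0.22/0.135)^(1/0.78) ≈ 1.8703.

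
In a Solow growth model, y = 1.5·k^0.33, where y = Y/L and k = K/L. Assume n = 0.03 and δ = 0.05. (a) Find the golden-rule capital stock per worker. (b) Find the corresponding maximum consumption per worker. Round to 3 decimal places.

(a) k_gold ≈ 15.183; (b) c_gold ≈ 2.466

n + δ = 0.03 + 0.05 = 0.08.
Golden rule sets MPK = n+δ: 0.33·1.5·k^(0.33−1) = 0.08, so k_gold = (0.33·1.5/0.08)^(1/0.67) ≈ 15.1833.
y_gold = 1.5·15.1833^0.33 ≈ 3.6808; c_gold = y_gold − 0.08·k_gold ≈ 2.4661.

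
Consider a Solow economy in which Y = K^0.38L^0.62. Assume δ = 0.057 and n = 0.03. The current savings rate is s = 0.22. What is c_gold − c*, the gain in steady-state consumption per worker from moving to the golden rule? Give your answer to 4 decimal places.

Δc ≈ 0.1531

Capital per worker breaks even when investment replaces (n + δ)·k; here n + δ = 0.087.
Current steady state (s = 0.22): k* = (0.22/0.087)^(1/0.62) ≈ 4.4652, y* = 4.4652^0.38 ≈ 1.7658, c* = (1−0.22)·1.7658 ≈ 1.3773.
At the golden rule the marginal product of capital equals n+δ: 0.38·k^(0.38−1) = 0.087. Solving, k_gold = (0.38/0.087)^(1/0.62) ≈ 10.7816.
y_gold = 10.7816^0.38 ≈ 2.4684, c_gold = y_gold − 0.087·k_gold ≈ 1.5304.
Gain: Δc = 1.5304 − 1.3773 ≈ 0.1531.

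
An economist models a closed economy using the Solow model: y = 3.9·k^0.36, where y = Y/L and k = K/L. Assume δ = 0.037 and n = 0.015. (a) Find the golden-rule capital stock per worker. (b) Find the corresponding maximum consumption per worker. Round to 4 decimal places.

(a) k_gold ≈ 172.3875; (b) c_gold ≈ 15.9363

Break-even investment rate: n + δ = 0.015 + 0.037 = 0.052.
Golden rule sets MPK = n+δ: 0.36·3.9·k^(0.36−1) = 0.052, so k_gold = (0.36·3.9/0.052)^(1/0.64) ≈ 172.3875.
y_gold = 3.9·172.3875^0.36 ≈ 24.9004; c_gold = y_gold − 0.052·k_gold ≈ 15.9363.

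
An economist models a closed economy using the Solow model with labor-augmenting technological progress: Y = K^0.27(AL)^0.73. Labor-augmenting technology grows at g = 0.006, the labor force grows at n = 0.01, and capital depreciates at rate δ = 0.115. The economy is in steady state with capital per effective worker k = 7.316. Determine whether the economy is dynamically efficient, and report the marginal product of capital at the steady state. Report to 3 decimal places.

The effective depreciation rate is n + g + δ = 0.01 + 0.006 + 0.115 = 0.131.
MPK = 0.27·k^(0.27−1) = 0.27·7.316^(-0.73) ≈ 0.0632.
MPK < 0.131, so the economy is dynamically inefficient (over-saving).

dynamically inefficient; MPK ≈ 0.063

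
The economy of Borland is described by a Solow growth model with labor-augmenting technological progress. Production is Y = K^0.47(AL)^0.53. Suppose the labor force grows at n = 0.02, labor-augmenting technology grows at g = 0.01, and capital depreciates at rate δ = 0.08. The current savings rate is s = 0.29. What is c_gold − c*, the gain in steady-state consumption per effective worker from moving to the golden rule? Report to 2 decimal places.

Δc ≈ 0.24

The effective depreciation rate is n + g + δ = 0.02 + 0.01 + 0.08 = 0.11.
Current steady state (s = 0.29): k* = (0.29/0.11)^(1/0.53) ≈ 6.2280, y* = 6.2280^0.47 ≈ 2.3624, c* = (1−0.29)·2.3624 ≈ 1.6773.
Golden rule sets MPK = n+g+δ: 0.47·k^(0.47−1) = 0.11, so k_gold = (0.47/0.11)^(1/0.53) ≈ 15.4885.
y_gold = 15.4885^0.47 ≈ 3.6250, c_gold = y_gold − 0.11·k_gold ≈ 1.9212.
Gain: Δc = 1.9212 − 1.6773 ≈ 0.2440.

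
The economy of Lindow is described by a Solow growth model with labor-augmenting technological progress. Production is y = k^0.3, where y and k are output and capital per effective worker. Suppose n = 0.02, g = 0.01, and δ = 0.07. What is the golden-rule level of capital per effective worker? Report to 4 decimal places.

The effective depreciation rate is n + g + δ = 0.02 + 0.01 + 0.07 = 0.1.
At the golden rule the marginal product of capital equals n+g+δ: 0.3·k^(0.3−1) = 0.1. Solving, k_gold = (0.3/0.1)^(1/0.7) ≈ 4.8040.

k_gold ≈ 4.8040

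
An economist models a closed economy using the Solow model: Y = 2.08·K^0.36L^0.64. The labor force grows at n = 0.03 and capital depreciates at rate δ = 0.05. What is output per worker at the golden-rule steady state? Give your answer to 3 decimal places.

y_gold ≈ 7.318

Break-even investment rate: n + δ = 0.03 + 0.05 = 0.08.
Maximizing c = f(k) − (n+δ)·k gives f'(k) = n+δ, i.e. 0.36·2.08·k^(0.36−1) = 0.08, so k_gold = (0.36·2.08/0.08)^(1/0.64) ≈ 32.9320.
Output: y_gold = 2.08·k_gold^0.36 = 2.08·32.9320^0.36 ≈ 7.3182.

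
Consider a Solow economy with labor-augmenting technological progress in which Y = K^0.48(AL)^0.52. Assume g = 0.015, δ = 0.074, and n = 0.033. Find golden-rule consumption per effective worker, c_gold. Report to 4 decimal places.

c_gold ≈ 1.8413

n + g + δ = 0.033 + 0.015 + 0.074 = 0.122.
At the golden rule the marginal product of capital equals n+g+δ: 0.48·k^(0.48−1) = 0.122. Solving, k_gold = (0.48/0.122)^(1/0.52) ≈ 13.9317.
y_gold = 13.9317^0.48 ≈ 3.5410.
c_gold = y_gold − (n+g+δ)·k_gold = 3.5410 − 0.122·13.9317 ≈ 1.8413.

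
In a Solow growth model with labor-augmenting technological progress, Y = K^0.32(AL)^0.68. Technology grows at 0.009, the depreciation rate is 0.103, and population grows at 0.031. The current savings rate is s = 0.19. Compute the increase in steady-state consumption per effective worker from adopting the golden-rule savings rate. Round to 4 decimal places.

Break-even investment rate: n + g + δ = 0.031 + 0.009 + 0.103 = 0.143.
Current steady state (s = 0.19): k* = (0.19/0.143)^(1/0.68) ≈ 1.5188, y* = 1.5188^0.32 ≈ 1.1431, c* = (1−0.19)·1.1431 ≈ 0.9259.
Golden rule sets MPK = n+g+δ: 0.32·k^(0.32−1) = 0.143, so k_gold = (0.32/0.143)^(1/0.68) ≈ 3.2691.
y_gold = 3.2691^0.32 ≈ 1.4609, c_gold = y_gold − 0.143·k_gold ≈ 0.9934.
Gain: Δc = 0.9934 − 0.9259 ≈ 0.0675.

Δc ≈ 0.0675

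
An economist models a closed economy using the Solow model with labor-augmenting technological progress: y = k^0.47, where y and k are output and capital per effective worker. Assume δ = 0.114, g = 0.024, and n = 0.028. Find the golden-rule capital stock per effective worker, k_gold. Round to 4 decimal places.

n + g + δ = 0.028 + 0.024 + 0.114 = 0.166.
Setting f'(k) = n+g+δ gives 0.47·k^(0.47−1) = 0.166, hence k_gold = (0.47/0.166)^(1/0.53) ≈ 7.1254.

k_gold ≈ 7.1254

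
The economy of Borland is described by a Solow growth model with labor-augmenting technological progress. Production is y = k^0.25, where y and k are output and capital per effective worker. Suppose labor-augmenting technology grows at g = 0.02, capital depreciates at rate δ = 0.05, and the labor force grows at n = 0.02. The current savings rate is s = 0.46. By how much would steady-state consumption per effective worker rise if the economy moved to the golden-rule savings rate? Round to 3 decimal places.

Δc ≈ 0.124

Break-even investment rate: n + g + δ = 0.02 + 0.02 + 0.05 = 0.09.
Current steady state (s = 0.46): k* = (0.46/0.09)^(1/0.75) ≈ 8.8041, y* = 8.8041^0.25 ≈ 1.7225, c* = (1−0.46)·1.7225 ≈ 0.9302.
Setting f'(k) = n+g+δ gives 0.25·k^(0.25−1) = 0.09, hence k_gold = (0.25/0.09)^(1/0.75) ≈ 3.9048.
y_gold = 3.9048^0.25 ≈ 1.4057, c_gold = y_gold − 0.09·k_gold ≈ 1.0543.
Gain: Δc = 1.0543 − 0.9302 ≈ 0.1241.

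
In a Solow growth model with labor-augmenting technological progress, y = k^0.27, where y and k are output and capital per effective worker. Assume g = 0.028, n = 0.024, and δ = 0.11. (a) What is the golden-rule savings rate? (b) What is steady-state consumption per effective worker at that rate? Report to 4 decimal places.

(a) s_gold = 0.2700; (b) c_gold ≈ 0.8818

Capital per effective worker breaks even when investment replaces (n + g + δ)·k; here n + g + δ = 0.162.
For Cobb-Douglas, s_gold equals capital's share: s_gold = 0.27.
At the golden rule the marginal product of capital equals n+g+δ: 0.27·k^(0.27−1) = 0.162. Solving, k_gold = (0.27/0.162)^(1/0.73) ≈ 2.0133.
y_gold = 2.0133^0.27 ≈ 1.2080; c_gold = (1−0.27)·y_gold ≈ 0.8818.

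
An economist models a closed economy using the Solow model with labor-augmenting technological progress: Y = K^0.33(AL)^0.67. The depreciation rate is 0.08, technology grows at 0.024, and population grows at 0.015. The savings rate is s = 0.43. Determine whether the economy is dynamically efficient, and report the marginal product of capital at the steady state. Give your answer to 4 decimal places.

n + g + δ = 0.015 + 0.024 + 0.08 = 0.119.
Steady-state k*: s·k^0.33 = 0.119·k gives k* = (0.43/0.119)^(1/0.67) ≈ 6.8033.
MPK = 0.33·6.8033^(-0.67) ≈ 0.0913.
MPK < n+g+δ = 0.119, so the economy is dynamically inefficient (over-saving).

dynamically inefficient; MPK ≈ 0.0913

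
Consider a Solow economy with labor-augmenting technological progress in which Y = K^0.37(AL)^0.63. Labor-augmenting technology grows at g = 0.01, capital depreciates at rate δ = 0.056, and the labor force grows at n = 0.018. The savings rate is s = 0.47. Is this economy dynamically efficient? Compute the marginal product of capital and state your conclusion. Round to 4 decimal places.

The effective depreciation rate is n + g + δ = 0.018 + 0.01 + 0.056 = 0.084.
Steady-state k*: s·k^0.37 = 0.084·k gives k* = (0.47/0.084)^(1/0.63) ≈ 15.3820.
MPK = 0.37·15.3820^(-0.63) ≈ 0.0661.
MPK < n+g+δ = 0.084, so the economy is dynamically inefficient (over-saving).

dynamically inefficient; MPK ≈ 0.0661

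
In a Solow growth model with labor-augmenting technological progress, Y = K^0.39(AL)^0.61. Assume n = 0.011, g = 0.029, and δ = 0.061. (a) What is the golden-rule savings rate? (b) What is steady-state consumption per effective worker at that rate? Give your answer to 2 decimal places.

(a) s_gold = 0.39; (b) c_gold ≈ 1.45

Capital per effective worker breaks even when investment replaces (n + g + δ)·k; here n + g + δ = 0.101.
For Cobb-Douglas, s_gold equals capital's share: s_gold = 0.39.
Maximizing c = f(k) − (n+g+δ)·k gives f'(k) = n+g+δ, i.e. 0.39·k^(0.39−1) = 0.101, so k_gold = (0.39/0.101)^(1/0.61) ≈ 9.1596.
y_gold = 9.1596^0.39 ≈ 2.3721; c_gold = (1−0.39)·y_gold ≈ 1.4470.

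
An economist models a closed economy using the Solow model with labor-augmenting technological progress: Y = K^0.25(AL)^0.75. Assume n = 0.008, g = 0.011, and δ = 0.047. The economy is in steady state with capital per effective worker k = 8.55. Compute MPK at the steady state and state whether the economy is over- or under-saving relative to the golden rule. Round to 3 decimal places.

over-saving; MPK ≈ 0.050

n + g + δ = 0.008 + 0.011 + 0.047 = 0.066.
MPK = 0.25·k^(0.25−1) = 0.25·8.55^(-0.75) ≈ 0.0500.
MPK < 0.066, so the economy is dynamically inefficient (over-saving).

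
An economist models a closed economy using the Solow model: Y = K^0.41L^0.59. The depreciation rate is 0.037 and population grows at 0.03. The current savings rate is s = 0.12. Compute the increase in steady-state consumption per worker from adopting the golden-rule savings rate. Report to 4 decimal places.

Break-even investment rate: n + δ = 0.03 + 0.037 = 0.067.
Current steady state (s = 0.12): k* = (0.12/0.067)^(1/0.59) ≈ 2.6853, y* = 2.6853^0.41 ≈ 1.4993, c* = (1−0.12)·1.4993 ≈ 1.3194.
Golden rule sets MPK = n+δ: 0.41·k^(0.41−1) = 0.067, so k_gold = (0.41/0.067)^(1/0.59) ≈ 21.5479.
y_gold = 21.5479^0.41 ≈ 3.5212, c_gold = y_gold − 0.067·k_gold ≈ 2.0775.
Gain: Δc = 2.0775 − 1.3194 ≈ 0.7582.

Δc ≈ 0.7582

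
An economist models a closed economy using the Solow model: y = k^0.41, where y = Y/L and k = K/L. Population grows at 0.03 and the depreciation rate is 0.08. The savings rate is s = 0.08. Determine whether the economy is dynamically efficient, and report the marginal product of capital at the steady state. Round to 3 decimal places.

Break-even investment rate: n + δ = 0.03 + 0.08 = 0.11.
Steady-state k*: s·k^0.41 = 0.11·k gives k* = (0.08/0.11)^(1/0.59) ≈ 0.5829.
MPK = 0.41·0.5829^(-0.59) ≈ 0.5637.
MPK > n+δ = 0.11, so the economy is dynamically efficient (under-saving).

dynamically efficient; MPK ≈ 0.564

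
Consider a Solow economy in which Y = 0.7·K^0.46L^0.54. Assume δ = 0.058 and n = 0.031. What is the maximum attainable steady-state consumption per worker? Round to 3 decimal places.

c_gold ≈ 1.130

n + δ = 0.031 + 0.058 = 0.089.
Golden rule sets MPK = n+δ: 0.46·0.7·k^(0.46−1) = 0.089, so k_gold = (0.46·0.7/0.089)^(1/0.54) ≈ 10.8192.
y_gold = 0.7·10.8192^0.46 ≈ 2.0933.
c_gold = y_gold − (n+δ)·k_gold = 2.0933 − 0.089·10.8192 ≈ 1.1304.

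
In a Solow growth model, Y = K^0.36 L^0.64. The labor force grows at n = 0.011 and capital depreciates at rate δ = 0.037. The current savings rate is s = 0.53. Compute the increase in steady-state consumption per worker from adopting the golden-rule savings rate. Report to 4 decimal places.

Capital per worker breaks even when investment replaces (n + δ)·k; here n + δ = 0.048.
Current steady state (s = 0.53): k* = (0.53/0.048)^(1/0.64) ≈ 42.6326, y* = 42.6326^0.36 ≈ 3.8611, c* = (1−0.53)·3.8611 ≈ 1.8147.
Golden rule sets MPK = n+δ: 0.36·k^(0.36−1) = 0.048, so k_gold = (0.36/0.048)^(1/0.64) ≈ 23.2961.
y_gold = 23.2961^0.36 ≈ 3.1061, c_gold = y_gold − 0.048·k_gold ≈ 1.9879.
Gain: Δc = 1.9879 − 1.8147 ≈ 0.1732.

Δc ≈ 0.1732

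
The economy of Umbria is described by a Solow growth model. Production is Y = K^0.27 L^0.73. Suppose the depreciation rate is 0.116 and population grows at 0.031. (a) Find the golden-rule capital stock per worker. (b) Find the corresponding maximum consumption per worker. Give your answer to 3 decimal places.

(a) k_gold ≈ 2.300; (b) c_gold ≈ 0.914

n + δ = 0.031 + 0.116 = 0.147.
Golden rule sets MPK = n+δ: 0.27·k^(0.27−1) = 0.147, so k_gold = (0.27/0.147)^(1/0.73) ≈ 2.2999.
y_gold = 2.2999^0.27 ≈ 1.2522; c_gold = y_gold − 0.147·k_gold ≈ 0.9141.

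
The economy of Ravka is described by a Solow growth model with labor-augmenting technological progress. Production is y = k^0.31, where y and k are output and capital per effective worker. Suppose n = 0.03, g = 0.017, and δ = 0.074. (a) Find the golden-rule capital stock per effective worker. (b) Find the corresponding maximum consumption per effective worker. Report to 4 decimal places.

n + g + δ = 0.03 + 0.017 + 0.074 = 0.121.
At the golden rule the marginal product of capital equals n+g+δ: 0.31·k^(0.31−1) = 0.121. Solving, k_gold = (0.31/0.121)^(1/0.69) ≈ 3.9097.
y_gold = 3.9097^0.31 ≈ 1.5260; c_gold = y_gold − 0.121·k_gold ≈ 1.0530.

(a) k_gold ≈ 3.9097; (b) c_gold ≈ 1.0530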